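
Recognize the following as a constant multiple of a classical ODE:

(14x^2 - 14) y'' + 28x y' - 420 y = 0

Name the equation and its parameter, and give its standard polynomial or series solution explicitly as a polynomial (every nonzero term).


All three coefficients share the factor -14; dividing through by -14 gives  (1 - x^2) y'' - 2x y' + 30 y = 0.
This matches the Legendre equation (1 - x^2) y'' - 2x y' + n(n+1) y = 0 (note the -2x y' term) with n(n+1) = 30, so n = 5; the polynomial solution is P_5(x).
With y = sum_k a_k x^k, matching x^k gives (k+2)(k+1) a_{k+2} = [k(k+1) - n(n+1)] a_k = (k - 5)(k + 6) a_k. The right side vanishes at k = 5, so the series with the parity of 5 terminates at degree 5.
Standard normalization (P_n(1) = 1): leading coefficient (2n)!/(2^n (n!)^2) = 3628800/(32*14400) = 63/8, so a_5 = 63/8. Work downward with a_k = (k+1)(k+2) a_{k+2} / ((k - 5)(k + 6)):
  a_3 = (4)(5)(63/8) / ((3 - 5)(3 + 6)) = (315/2)/(-18) = -35/4
  a_1 = (2)(3)(-35/4) / ((1 - 5)(1 + 6)) = (-105/2)/(-28) = 15/8
Hence P_5(x) = 63 x^5/8 - 35 x^3/4 + 15 x/8.

P_5(x); series = 63 x^5/8 - 35 x^3/4 + 15 x/8


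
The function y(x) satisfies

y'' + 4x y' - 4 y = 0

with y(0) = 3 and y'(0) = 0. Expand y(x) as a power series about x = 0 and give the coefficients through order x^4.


Ansatz: y(x) = sum_{n>=0} a_n x^n, so y'(x) = sum_{n>=1} n a_n x^(n-1) and y''(x) = sum_{n>=2} n(n-1) a_n x^(n-2).
Substitute into P(x) y'' + Q(x) y' + R(x) y = 0 with P(x) = 1, Q(x) = 4x, R(x) = -4, and match powers of x.
Initial conditions: a_0 = 3, a_1 = 0.
Setting the coefficient of each power of x to zero and solving order by order (substituting the coefficients already found):
  x^0: 2 a_2 - 4 a_0 = 0  ->  2 a_2 = 4 a_0 = 12  ->  a_2 = 6
  x^1: 6 a_3 = 0  ->  a_3 = 0
  x^2: 12 a_4 + 4 a_2 = 0  ->  12 a_4 = -4 a_2 = -24  ->  a_4 = -2
Truncated series: y(x) = 3 + 6 x^2 - 2 x^4 + O(x^5).

a_0 = 3; a_1 = 0; a_2 = 6; a_3 = 0; a_4 = -2


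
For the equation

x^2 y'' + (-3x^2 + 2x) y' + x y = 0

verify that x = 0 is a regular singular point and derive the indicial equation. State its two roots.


Divide by x^2 to reach normal form y'' + P_1(x) y' + P_2(x) y = 0 with P_1(x) = -3 + 2/x and P_2(x) = 1/x.
x = 0 is a singular point because the y'-coefficient -3 + 2/x has a pole at x = 0 and the y-coefficient 1/x has a pole at x = 0.
It is a regular singular point because x P_1(x) = p(x) = 2 - 3x and x^2 P_2(x) = q(x) = x are polynomials, hence analytic at x = 0.
p(0) = 2,  q(0) = 0.
Indicial equation: r(r-1) + p(0) r + q(0) = 0, i.e. r^2 + (p(0) - 1) r + q(0) = 0, i.e. r^2 + 1 r = 0.
Discriminant: (1)^2 - 4(0) = 1, so r = (-1 ± 1)/2.
Solving: r_1 = 0, r_2 = -1.

indicial: r^2 + 1 r = 0; roots r_1 = 0, r_2 = -1


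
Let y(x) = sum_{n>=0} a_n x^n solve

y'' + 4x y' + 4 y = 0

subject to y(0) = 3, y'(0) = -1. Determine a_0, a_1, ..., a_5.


Ansatz: y(x) = sum_{n>=0} a_n x^n, so y'(x) = sum_{n>=1} n a_n x^(n-1) and y''(x) = sum_{n>=2} n(n-1) a_n x^(n-2).
Substitute into P(x) y'' + Q(x) y' + R(x) y = 0 with P(x) = 1, Q(x) = 4x, R(x) = 4, and match powers of x.
Initial conditions: a_0 = 3, a_1 = -1.
Setting the coefficient of each power of x to zero and solving order by order (substituting the coefficients already found):
  x^0: 2 a_2 + 4 a_0 = 0  ->  2 a_2 = -4 a_0 = -12  ->  a_2 = -6
  x^1: 6 a_3 + 8 a_1 = 0  ->  6 a_3 = -8 a_1 = 8  ->  a_3 = 4/3
  x^2: 12 a_4 + 12 a_2 = 0  ->  12 a_4 = -12 a_2 = 72  ->  a_4 = 6
  x^3: 20 a_5 + 16 a_3 = 0  ->  20 a_5 = -16 a_3 = -64/3  ->  a_5 = -16/15
Truncated series: y(x) = 3 - x - 6 x^2 + (4/3) x^3 + 6 x^4 - (16/15) x^5 + O(x^6).

a_0 = 3; a_1 = -1; a_2 = -6; a_3 = 4/3; a_4 = 6; a_5 = -16/15


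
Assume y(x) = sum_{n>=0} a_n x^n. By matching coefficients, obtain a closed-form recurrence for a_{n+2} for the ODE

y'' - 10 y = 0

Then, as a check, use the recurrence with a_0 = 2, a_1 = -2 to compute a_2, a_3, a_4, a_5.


Substitute y = sum_n a_n x^n into y'' + (const) y = 0.
y''(x) = sum_{n>=0} (n+2)(n+1) a_{n+2} x^n.
The ODE becomes sum_n [(n+2)(n+1) a_{n+2} - 10 a_n] x^n = 0.
Setting each coefficient to zero gives the recurrence:
  (n+2)(n+1) a_{n+2} - 10 a_n = 0,
  a_{n+2} = 10 / ((n+1)(n+2)) a_n.

Check with a_0 = 2, a_1 = -2 (apply the recurrence for n = 0, 1, 2, 3): a_0 = 2, a_1 = -2, a_2 = 10, a_3 = -10/3, a_4 = 25/3, a_5 = -5/3.

a_{n+2} = 10/((n+1)(n+2)) * a_n; check: a_0 = 2, a_1 = -2, a_2 = 10, a_3 = -10/3, a_4 = 25/3, a_5 = -5/3


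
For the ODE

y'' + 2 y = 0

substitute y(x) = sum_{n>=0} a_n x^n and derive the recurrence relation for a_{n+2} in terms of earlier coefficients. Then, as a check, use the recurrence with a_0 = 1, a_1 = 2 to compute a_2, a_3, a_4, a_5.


Substitute y = sum_n a_n x^n into y'' + (const) y = 0.
y''(x) = sum_{n>=0} (n+2)(n+1) a_{n+2} x^n.
The ODE becomes sum_n [(n+2)(n+1) a_{n+2} + 2 a_n] x^n = 0.
Setting each coefficient to zero gives the recurrence:
  (n+2)(n+1) a_{n+2} + 2 a_n = 0,
  a_{n+2} = -2 / ((n+1)(n+2)) a_n.

Check with a_0 = 1, a_1 = 2 (apply the recurrence for n = 0, 1, 2, 3): a_0 = 1, a_1 = 2, a_2 = -1, a_3 = -2/3, a_4 = 1/6, a_5 = 1/15.

a_{n+2} = -2/((n+1)(n+2)) * a_n; check: a_0 = 1, a_1 = 2, a_2 = -1, a_3 = -2/3, a_4 = 1/6, a_5 = 1/15


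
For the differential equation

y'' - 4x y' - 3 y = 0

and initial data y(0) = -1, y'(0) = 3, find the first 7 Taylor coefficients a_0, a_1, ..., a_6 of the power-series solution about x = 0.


Ansatz: y(x) = sum_{n>=0} a_n x^n, so y'(x) = sum_{n>=1} n a_n x^(n-1) and y''(x) = sum_{n>=2} n(n-1) a_n x^(n-2).
Substitute into P(x) y'' + Q(x) y' + R(x) y = 0 with P(x) = 1, Q(x) = -4x, R(x) = -3, and match powers of x.
Initial conditions: a_0 = -1, a_1 = 3.
Setting the coefficient of each power of x to zero and solving order by order (substituting the coefficients already found):
  x^0: 2 a_2 - 3 a_0 = 0  ->  2 a_2 = 3 a_0 = -3  ->  a_2 = -3/2
  x^1: 6 a_3 - 7 a_1 = 0  ->  6 a_3 = 7 a_1 = 21  ->  a_3 = 7/2
  x^2: 12 a_4 - 11 a_2 = 0  ->  12 a_4 = 11 a_2 = -33/2  ->  a_4 = -11/8
  x^3: 20 a_5 - 15 a_3 = 0  ->  20 a_5 = 15 a_3 = 105/2  ->  a_5 = 21/8
  x^4: 30 a_6 - 19 a_4 = 0  ->  30 a_6 = 19 a_4 = -209/8  ->  a_6 = -209/240
Truncated series: y(x) = -1 + 3 x - (3/2) x^2 + (7/2) x^3 - (11/8) x^4 + (21/8) x^5 - (209/240) x^6 + O(x^7).

a_0 = -1; a_1 = 3; a_2 = -3/2; a_3 = 7/2; a_4 = -11/8; a_5 = 21/8; a_6 = -209/240


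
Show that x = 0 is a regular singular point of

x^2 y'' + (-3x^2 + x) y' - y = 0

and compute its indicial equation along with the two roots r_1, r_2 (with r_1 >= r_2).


Divide by x^2 to reach normal form y'' + P_1(x) y' + P_2(x) y = 0 with P_1(x) = -3 + 1/x and P_2(x) = -1/x^2.
x = 0 is a singular point because the y'-coefficient -3 + 1/x has a pole at x = 0 and the y-coefficient -1/x^2 has a pole at x = 0.
It is a regular singular point because x P_1(x) = p(x) = 1 - 3x and x^2 P_2(x) = q(x) = -1 are polynomials, hence analytic at x = 0.
p(0) = 1,  q(0) = -1.
Indicial equation: r(r-1) + p(0) r + q(0) = 0, i.e. r^2 + (p(0) - 1) r + q(0) = 0, i.e. r^2 - 1 = 0.
Discriminant: (0)^2 - 4(-1) = 4, so r = (0 ± 2)/2.
Solving: r_1 = 1, r_2 = -1.

indicial: r^2 - 1 = 0; roots r_1 = 1, r_2 = -1


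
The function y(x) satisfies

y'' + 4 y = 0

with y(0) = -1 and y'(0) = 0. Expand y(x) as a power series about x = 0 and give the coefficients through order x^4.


Ansatz: y(x) = sum_{n>=0} a_n x^n, so y'(x) = sum_{n>=1} n a_n x^(n-1) and y''(x) = sum_{n>=2} n(n-1) a_n x^(n-2).
Substitute into P(x) y'' + Q(x) y' + R(x) y = 0 with P(x) = 1, Q(x) = 0, R(x) = 4, and match powers of x.
Initial conditions: a_0 = -1, a_1 = 0.
Setting the coefficient of each power of x to zero and solving order by order (substituting the coefficients already found):
  x^0: 2 a_2 + 4 a_0 = 0  ->  2 a_2 = -4 a_0 = 4  ->  a_2 = 2
  x^1: 6 a_3 + 4 a_1 = 0  ->  6 a_3 = -4 a_1 = 0  ->  a_3 = 0
  x^2: 12 a_4 + 4 a_2 = 0  ->  12 a_4 = -4 a_2 = -8  ->  a_4 = -2/3
Truncated series: y(x) = -1 + 2 x^2 - (2/3) x^4 + O(x^5).

a_0 = -1; a_1 = 0; a_2 = 2; a_3 = 0; a_4 = -2/3


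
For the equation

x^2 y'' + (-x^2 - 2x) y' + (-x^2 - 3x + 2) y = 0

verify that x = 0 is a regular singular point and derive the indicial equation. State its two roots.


Divide by x^2 to reach normal form y'' + P_1(x) y' + P_2(x) y = 0 with P_1(x) = -1 - 2/x and P_2(x) = -1 - 3/x + 2/x^2.
x = 0 is a singular point because the y'-coefficient -1 - 2/x has a pole at x = 0 and the y-coefficient -1 - 3/x + 2/x^2 has a pole at x = 0.
It is a regular singular point because x P_1(x) = p(x) = -x - 2 and x^2 P_2(x) = q(x) = -x^2 - 3x + 2 are polynomials, hence analytic at x = 0.
p(0) = -2,  q(0) = 2.
Indicial equation: r(r-1) + p(0) r + q(0) = 0, i.e. r^2 + (p(0) - 1) r + q(0) = 0, i.e. r^2 - 3 r + 2 = 0.
Discriminant: (-3)^2 - 4(2) = 1, so r = (3 ± 1)/2.
Solving: r_1 = 2, r_2 = 1.

indicial: r^2 - 3 r + 2 = 0; roots r_1 = 2, r_2 = 1


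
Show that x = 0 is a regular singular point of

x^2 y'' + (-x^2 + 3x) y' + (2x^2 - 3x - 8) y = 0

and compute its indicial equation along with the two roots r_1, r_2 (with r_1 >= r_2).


Divide by x^2 to reach normal form y'' + P_1(x) y' + P_2(x) y = 0 with P_1(x) = -1 + 3/x and P_2(x) = 2 - 3/x - 8/x^2.
x = 0 is a singular point because the y'-coefficient -1 + 3/x has a pole at x = 0 and the y-coefficient 2 - 3/x - 8/x^2 has a pole at x = 0.
It is a regular singular point because x P_1(x) = p(x) = 3 - x and x^2 P_2(x) = q(x) = 2x^2 - 3x - 8 are polynomials, hence analytic at x = 0.
p(0) = 3,  q(0) = -8.
Indicial equation: r(r-1) + p(0) r + q(0) = 0, i.e. r^2 + (p(0) - 1) r + q(0) = 0, i.e. r^2 + 2 r - 8 = 0.
Discriminant: (2)^2 - 4(-8) = 36, so r = (-2 ± 6)/2.
Solving: r_1 = 2, r_2 = -4.

indicial: r^2 + 2 r - 8 = 0; roots r_1 = 2, r_2 = -4


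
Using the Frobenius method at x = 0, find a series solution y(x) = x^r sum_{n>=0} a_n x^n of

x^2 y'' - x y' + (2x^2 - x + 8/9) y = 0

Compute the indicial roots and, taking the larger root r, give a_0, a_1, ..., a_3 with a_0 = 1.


Write in Frobenius form y'' + (p(x)/x) y' + (q(x)/x^2) y = 0:
  p(x) = -1,  q(x) = 2x^2 - x + 8/9.
Indicial equation: r(r-1) + (-1) r + (8/9) = 0 -> roots r_1 = 4/3, r_2 = 2/3.
Take r = r_1 = 4/3. Let y(x) = x^r sum_{n>=0} a_n x^n with a_0 = 1.
Substitute y = x^r sum a_n x^n and match x^{r+n}. The recurrence is
  D(n) a_n - 1 a_{n-1} + 2 a_{n-2} = 0,  where D(n) = (r+n)(r+n-1) + (-1)(r+n) + (8/9).
  a_n = [1 a_{n-1} - 2 a_{n-2}] / D(n).
Since the indicial polynomial factors as (r - r_1)(r - r_2), D(n) = (r_1 + n - r_1)(r_1 + n - r_2) = n(n + 2/3).
Evaluating step by step (a_0 = 1):
  n = 1: D(1) = 1(1 + 2/3) = 5/3; numerator = 1(1) = 1; a_1 = (1)/(5/3) = 3/5
  n = 2: D(2) = 2(2 + 2/3) = 16/3; numerator = 1(3/5) - 2(1) = -7/5; a_2 = (-7/5)/(16/3) = -21/80
  n = 3: D(3) = 3(3 + 2/3) = 11; numerator = 1(-21/80) - 2(3/5) = -117/80; a_3 = (-117/80)/(11) = -117/880

r = 4/3; a_0 = 1; a_1 = 3/5; a_2 = -21/80; a_3 = -117/880


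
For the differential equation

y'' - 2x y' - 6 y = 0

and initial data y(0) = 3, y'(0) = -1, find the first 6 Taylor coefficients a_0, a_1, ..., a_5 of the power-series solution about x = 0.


Ansatz: y(x) = sum_{n>=0} a_n x^n, so y'(x) = sum_{n>=1} n a_n x^(n-1) and y''(x) = sum_{n>=2} n(n-1) a_n x^(n-2).
Substitute into P(x) y'' + Q(x) y' + R(x) y = 0 with P(x) = 1, Q(x) = -2x, R(x) = -6, and match powers of x.
Initial conditions: a_0 = 3, a_1 = -1.
Setting the coefficient of each power of x to zero and solving order by order (substituting the coefficients already found):
  x^0: 2 a_2 - 6 a_0 = 0  ->  2 a_2 = 6 a_0 = 18  ->  a_2 = 9
  x^1: 6 a_3 - 8 a_1 = 0  ->  6 a_3 = 8 a_1 = -8  ->  a_3 = -4/3
  x^2: 12 a_4 - 10 a_2 = 0  ->  12 a_4 = 10 a_2 = 90  ->  a_4 = 15/2
  x^3: 20 a_5 - 12 a_3 = 0  ->  20 a_5 = 12 a_3 = -16  ->  a_5 = -4/5
Truncated series: y(x) = 3 - x + 9 x^2 - (4/3) x^3 + (15/2) x^4 - (4/5) x^5 + O(x^6).

a_0 = 3; a_1 = -1; a_2 = 9; a_3 = -4/3; a_4 = 15/2; a_5 = -4/5


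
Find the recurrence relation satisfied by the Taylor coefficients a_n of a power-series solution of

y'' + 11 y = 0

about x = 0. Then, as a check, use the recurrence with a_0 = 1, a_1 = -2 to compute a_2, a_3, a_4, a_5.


Substitute y = sum_n a_n x^n into y'' + (const) y = 0.
y''(x) = sum_{n>=0} (n+2)(n+1) a_{n+2} x^n.
The ODE becomes sum_n [(n+2)(n+1) a_{n+2} + 11 a_n] x^n = 0.
Setting each coefficient to zero gives the recurrence:
  (n+2)(n+1) a_{n+2} + 11 a_n = 0,
  a_{n+2} = -11 / ((n+1)(n+2)) a_n.

Check with a_0 = 1, a_1 = -2 (apply the recurrence for n = 0, 1, 2, 3): a_0 = 1, a_1 = -2, a_2 = -11/2, a_3 = 11/3, a_4 = 121/24, a_5 = -121/60.

a_{n+2} = -11/((n+1)(n+2)) * a_n; check: a_0 = 1, a_1 = -2, a_2 = -11/2, a_3 = 11/3, a_4 = 121/24, a_5 = -121/60


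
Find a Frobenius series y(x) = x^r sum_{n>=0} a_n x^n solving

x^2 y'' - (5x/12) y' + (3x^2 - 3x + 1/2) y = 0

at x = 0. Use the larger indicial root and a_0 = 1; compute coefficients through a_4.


Write in Frobenius form y'' + (p(x)/x) y' + (q(x)/x^2) y = 0:
  p(x) = -5/12,  q(x) = 3x^2 - 3x + 1/2.
Indicial equation: r(r-1) + (-5/12) r + (1/2) = 0 -> roots r_1 = 3/4, r_2 = 2/3.
Take r = r_1 = 3/4. Let y(x) = x^r sum_{n>=0} a_n x^n with a_0 = 1.
Substitute y = x^r sum a_n x^n and match x^{r+n}. The recurrence is
  D(n) a_n - 3 a_{n-1} + 3 a_{n-2} = 0,  where D(n) = (r+n)(r+n-1) + (-5/12)(r+n) + (1/2).
  a_n = [3 a_{n-1} - 3 a_{n-2}] / D(n).
Since the indicial polynomial factors as (r - r_1)(r - r_2), D(n) = (r_1 + n - r_1)(r_1 + n - r_2) = n(n + 1/12).
Evaluating step by step (a_0 = 1):
  n = 1: D(1) = 1(1 + 1/12) = 13/12; numerator = 3(1) = 3; a_1 = (3)/(13/12) = 36/13
  n = 2: D(2) = 2(2 + 1/12) = 25/6; numerator = 3(36/13) - 3(1) = 69/13; a_2 = (69/13)/(25/6) = 414/325
  n = 3: D(3) = 3(3 + 1/12) = 37/4; numerator = 3(414/325) - 3(36/13) = -1458/325; a_3 = (-1458/325)/(37/4) = -5832/12025
  n = 4: D(4) = 4(4 + 1/12) = 49/3; numerator = 3(-5832/12025) - 3(414/325) = -2538/481; a_4 = (-2538/481)/(49/3) = -7614/23569

r = 3/4; a_0 = 1; a_1 = 36/13; a_2 = 414/325; a_3 = -5832/12025; a_4 = -7614/23569


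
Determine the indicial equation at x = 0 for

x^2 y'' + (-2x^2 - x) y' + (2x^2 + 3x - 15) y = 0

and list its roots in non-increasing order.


Divide by x^2 to reach normal form y'' + P_1(x) y' + P_2(x) y = 0 with P_1(x) = -2 - 1/x and P_2(x) = 2 + 3/x - 15/x^2.
x = 0 is a singular point because the y'-coefficient -2 - 1/x has a pole at x = 0 and the y-coefficient 2 + 3/x - 15/x^2 has a pole at x = 0.
It is a regular singular point because x P_1(x) = p(x) = -2x - 1 and x^2 P_2(x) = q(x) = 2x^2 + 3x - 15 are polynomials, hence analytic at x = 0.
p(0) = -1,  q(0) = -15.
Indicial equation: r(r-1) + p(0) r + q(0) = 0, i.e. r^2 + (p(0) - 1) r + q(0) = 0, i.e. r^2 - 2 r - 15 = 0.
Discriminant: (-2)^2 - 4(-15) = 64, so r = (2 ± 8)/2.
Solving: r_1 = 5, r_2 = -3.

indicial: r^2 - 2 r - 15 = 0; roots r_1 = 5, r_2 = -3


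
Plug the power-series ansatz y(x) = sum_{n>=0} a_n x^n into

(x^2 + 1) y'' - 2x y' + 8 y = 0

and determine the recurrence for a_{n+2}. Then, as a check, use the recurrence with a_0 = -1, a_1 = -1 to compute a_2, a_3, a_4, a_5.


Substitute y = sum_n a_n x^n.
(1 + 1 x^2) y'' contributes (n+2)(n+1) a_{n+2} + n(n-1) a_n at x^n.
-2 x y'(x) contributes -2 n a_n at x^n.
8 y(x) contributes 8 a_n at x^n.
Matching x^n: (n+2)(n+1) a_{n+2} + (n(n-1) - 2 n + 8) a_n = 0.
Thus a_{n+2} = (-n(n-1) + 2 n - 8) / ((n+1)(n+2)) * a_n.

Check with a_0 = -1, a_1 = -1 (apply the recurrence for n = 0, 1, 2, 3): a_0 = -1, a_1 = -1, a_2 = 4, a_3 = 1, a_4 = -2, a_5 = -2/5.

a_(n+2) = (-n(n-1) + 2 n - 8) / ((n+1)(n+2)) * a_n; check: a_0 = -1, a_1 = -1, a_2 = 4, a_3 = 1, a_4 = -2, a_5 = -2/5


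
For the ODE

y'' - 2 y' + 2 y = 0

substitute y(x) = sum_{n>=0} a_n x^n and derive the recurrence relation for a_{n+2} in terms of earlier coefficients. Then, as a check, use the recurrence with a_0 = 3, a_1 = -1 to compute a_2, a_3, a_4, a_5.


Substitute y = sum_n a_n x^n.
y''(x) has coefficient (n+2)(n+1) a_{n+2} at x^n;
-2 y'(x) has coefficient -2 (n+1) a_{n+1} at x^n;
2 y(x) has coefficient 2 a_n at x^n.
Matching x^n: (n+2)(n+1) a_{n+2} - 2 (n+1) a_{n+1} + 2 a_n = 0.
Thus a_{n+2} = [2 (n+1) a_{n+1} - 2 a_n] / ((n+1)(n+2)).

Check with a_0 = 3, a_1 = -1 (apply the recurrence for n = 0, 1, 2, 3): a_0 = 3, a_1 = -1, a_2 = -4, a_3 = -7/3, a_4 = -1/2, a_5 = 1/30.

a_(n+2) = [2 (n+1) a_(n+1) - 2 a_n] / ((n+1)(n+2)); check: a_0 = 3, a_1 = -1, a_2 = -4, a_3 = -7/3, a_4 = -1/2, a_5 = 1/30


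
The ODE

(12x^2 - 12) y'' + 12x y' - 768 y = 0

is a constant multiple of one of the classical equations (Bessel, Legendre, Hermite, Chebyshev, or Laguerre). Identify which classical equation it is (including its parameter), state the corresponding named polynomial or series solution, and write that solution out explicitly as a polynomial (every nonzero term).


All three coefficients share the factor -12; dividing through by -12 gives  (1 - x^2) y'' - x y' + 64 y = 0.
This matches the Chebyshev equation (1 - x^2) y'' - x y' + n^2 y = 0 (note the -x y' term, not -2x y') with n^2 = 64, so n = 8; the polynomial solution is T_8(x).
With y = sum_k a_k x^k, matching x^k gives (k+2)(k+1) a_{k+2} = (k^2 - n^2) a_k = (k - 8)(k + 8) a_k. The right side vanishes at k = 8, so the series with the parity of 8 terminates at degree 8.
Standard normalization: leading coefficient of T_n is 2^(n-1), so a_8 = 2^7 = 128. Work downward with a_k = (k+1)(k+2) a_{k+2} / ((k - 8)(k + 8)):
  a_6 = (7)(8)(128) / ((6 - 8)(6 + 8)) = 7168/(-28) = -256
  a_4 = (5)(6)(-256) / ((4 - 8)(4 + 8)) = -7680/(-48) = 160
  a_2 = (3)(4)(160) / ((2 - 8)(2 + 8)) = 1920/(-60) = -32
  a_0 = (1)(2)(-32) / ((0 - 8)(0 + 8)) = -64/(-64) = 1
Hence T_8(x) = 128 x^8 - 256 x^6 + 160 x^4 - 32 x^2 + 1.

T_8(x); series = 128 x^8 - 256 x^6 + 160 x^4 - 32 x^2 + 1


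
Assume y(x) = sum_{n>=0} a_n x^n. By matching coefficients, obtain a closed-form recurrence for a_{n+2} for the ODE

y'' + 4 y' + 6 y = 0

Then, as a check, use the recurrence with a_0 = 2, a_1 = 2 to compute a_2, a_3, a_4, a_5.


Substitute y = sum_n a_n x^n.
y''(x) has coefficient (n+2)(n+1) a_{n+2} at x^n;
4 y'(x) has coefficient 4 (n+1) a_{n+1} at x^n;
6 y(x) has coefficient 6 a_n at x^n.
Matching x^n: (n+2)(n+1) a_{n+2} + 4 (n+1) a_{n+1} + 6 a_n = 0.
Thus a_{n+2} = [-4 (n+1) a_{n+1} - 6 a_n] / ((n+1)(n+2)).

Check with a_0 = 2, a_1 = 2 (apply the recurrence for n = 0, 1, 2, 3): a_0 = 2, a_1 = 2, a_2 = -10, a_3 = 34/3, a_4 = -19/3, a_5 = 5/3.

a_(n+2) = [-4 (n+1) a_(n+1) - 6 a_n] / ((n+1)(n+2)); check: a_0 = 2, a_1 = 2, a_2 = -10, a_3 = 34/3, a_4 = -19/3, a_5 = 5/3


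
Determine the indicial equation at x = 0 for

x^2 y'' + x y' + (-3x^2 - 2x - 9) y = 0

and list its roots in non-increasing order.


Divide by x^2 to reach normal form y'' + P_1(x) y' + P_2(x) y = 0 with P_1(x) = 1/x and P_2(x) = -3 - 2/x - 9/x^2.
x = 0 is a singular point because the y'-coefficient 1/x has a pole at x = 0 and the y-coefficient -3 - 2/x - 9/x^2 has a pole at x = 0.
It is a regular singular point because x P_1(x) = p(x) = 1 and x^2 P_2(x) = q(x) = -3x^2 - 2x - 9 are polynomials, hence analytic at x = 0.
p(0) = 1,  q(0) = -9.
Indicial equation: r(r-1) + p(0) r + q(0) = 0, i.e. r^2 + (p(0) - 1) r + q(0) = 0, i.e. r^2 - 9 = 0.
Discriminant: (0)^2 - 4(-9) = 36, so r = (0 ± 6)/2.
Solving: r_1 = 3, r_2 = -3.

indicial: r^2 - 9 = 0; roots r_1 = 3, r_2 = -3


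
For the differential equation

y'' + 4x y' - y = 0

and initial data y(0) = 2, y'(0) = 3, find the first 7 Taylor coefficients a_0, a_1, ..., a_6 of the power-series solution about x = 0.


Ansatz: y(x) = sum_{n>=0} a_n x^n, so y'(x) = sum_{n>=1} n a_n x^(n-1) and y''(x) = sum_{n>=2} n(n-1) a_n x^(n-2).
Substitute into P(x) y'' + Q(x) y' + R(x) y = 0 with P(x) = 1, Q(x) = 4x, R(x) = -1, and match powers of x.
Initial conditions: a_0 = 2, a_1 = 3.
Setting the coefficient of each power of x to zero and solving order by order (substituting the coefficients already found):
  x^0: 2 a_2 - a_0 = 0  ->  2 a_2 = a_0 = 2  ->  a_2 = 1
  x^1: 6 a_3 + 3 a_1 = 0  ->  6 a_3 = -3 a_1 = -9  ->  a_3 = -3/2
  x^2: 12 a_4 + 7 a_2 = 0  ->  12 a_4 = -7 a_2 = -7  ->  a_4 = -7/12
  x^3: 20 a_5 + 11 a_3 = 0  ->  20 a_5 = -11 a_3 = 33/2  ->  a_5 = 33/40
  x^4: 30 a_6 + 15 a_4 = 0  ->  30 a_6 = -15 a_4 = 35/4  ->  a_6 = 7/24
Truncated series: y(x) = 2 + 3 x + x^2 - (3/2) x^3 - (7/12) x^4 + (33/40) x^5 + (7/24) x^6 + O(x^7).

a_0 = 2; a_1 = 3; a_2 = 1; a_3 = -3/2; a_4 = -7/12; a_5 = 33/40; a_6 = 7/24


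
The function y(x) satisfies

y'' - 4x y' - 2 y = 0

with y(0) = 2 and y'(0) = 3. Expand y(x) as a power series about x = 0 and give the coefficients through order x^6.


Ansatz: y(x) = sum_{n>=0} a_n x^n, so y'(x) = sum_{n>=1} n a_n x^(n-1) and y''(x) = sum_{n>=2} n(n-1) a_n x^(n-2).
Substitute into P(x) y'' + Q(x) y' + R(x) y = 0 with P(x) = 1, Q(x) = -4x, R(x) = -2, and match powers of x.
Initial conditions: a_0 = 2, a_1 = 3.
Setting the coefficient of each power of x to zero and solving order by order (substituting the coefficients already found):
  x^0: 2 a_2 - 2 a_0 = 0  ->  2 a_2 = 2 a_0 = 4  ->  a_2 = 2
  x^1: 6 a_3 - 6 a_1 = 0  ->  6 a_3 = 6 a_1 = 18  ->  a_3 = 3
  x^2: 12 a_4 - 10 a_2 = 0  ->  12 a_4 = 10 a_2 = 20  ->  a_4 = 5/3
  x^3: 20 a_5 - 14 a_3 = 0  ->  20 a_5 = 14 a_3 = 42  ->  a_5 = 21/10
  x^4: 30 a_6 - 18 a_4 = 0  ->  30 a_6 = 18 a_4 = 30  ->  a_6 = 1
Truncated series: y(x) = 2 + 3 x + 2 x^2 + 3 x^3 + (5/3) x^4 + (21/10) x^5 + x^6 + O(x^7).

a_0 = 2; a_1 = 3; a_2 = 2; a_3 = 3; a_4 = 5/3; a_5 = 21/10; a_6 = 1


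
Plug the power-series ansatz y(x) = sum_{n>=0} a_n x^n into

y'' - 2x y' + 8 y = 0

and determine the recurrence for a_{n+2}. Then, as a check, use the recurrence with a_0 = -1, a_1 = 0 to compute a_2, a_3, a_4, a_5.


Substitute y = sum_n a_n x^n.
y''(x) has coefficient (n+2)(n+1) a_{n+2} at x^n;
-2 x y'(x) has coefficient -2 n a_n at x^n (shift);
8 y(x) has coefficient 8 a_n at x^n.
Matching x^n: (n+2)(n+1) a_{n+2} + (-2n + 8) a_n = 0.
Thus a_{n+2} = (2n - 8) / ((n+1)(n+2)) * a_n.

Check with a_0 = -1, a_1 = 0 (apply the recurrence for n = 0, 1, 2, 3): a_0 = -1, a_1 = 0, a_2 = 4, a_3 = 0, a_4 = -4/3, a_5 = 0.

a_(n+2) = (2n - 8) / ((n+1)(n+2)) * a_n; check: a_0 = -1, a_1 = 0, a_2 = 4, a_3 = 0, a_4 = -4/3, a_5 = 0


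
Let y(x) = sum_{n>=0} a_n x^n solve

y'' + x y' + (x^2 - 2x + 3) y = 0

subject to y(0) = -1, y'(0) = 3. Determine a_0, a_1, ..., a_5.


Ansatz: y(x) = sum_{n>=0} a_n x^n, so y'(x) = sum_{n>=1} n a_n x^(n-1) and y''(x) = sum_{n>=2} n(n-1) a_n x^(n-2).
Substitute into P(x) y'' + Q(x) y' + R(x) y = 0 with P(x) = 1, Q(x) = x, R(x) = x^2 - 2x + 3, and match powers of x.
Initial conditions: a_0 = -1, a_1 = 3.
Setting the coefficient of each power of x to zero and solving order by order (substituting the coefficients already found):
  x^0: 2 a_2 + 3 a_0 = 0  ->  2 a_2 = -3 a_0 = 3  ->  a_2 = 3/2
  x^1: 6 a_3 + 4 a_1 - 2 a_0 = 0  ->  6 a_3 = -4 a_1 + 2 a_0 = -14  ->  a_3 = -7/3
  x^2: 12 a_4 + 5 a_2 - 2 a_1 + a_0 = 0  ->  12 a_4 = -5 a_2 + 2 a_1 - a_0 = -1/2  ->  a_4 = -1/24
  x^3: 20 a_5 + 6 a_3 - 2 a_2 + a_1 = 0  ->  20 a_5 = -6 a_3 + 2 a_2 - a_1 = 14  ->  a_5 = 7/10
Truncated series: y(x) = -1 + 3 x + (3/2) x^2 - (7/3) x^3 - (1/24) x^4 + (7/10) x^5 + O(x^6).

a_0 = -1; a_1 = 3; a_2 = 3/2; a_3 = -7/3; a_4 = -1/24; a_5 = 7/10


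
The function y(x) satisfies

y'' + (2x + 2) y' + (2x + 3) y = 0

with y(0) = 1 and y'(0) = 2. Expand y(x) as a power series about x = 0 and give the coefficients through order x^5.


Ansatz: y(x) = sum_{n>=0} a_n x^n, so y'(x) = sum_{n>=1} n a_n x^(n-1) and y''(x) = sum_{n>=2} n(n-1) a_n x^(n-2).
Substitute into P(x) y'' + Q(x) y' + R(x) y = 0 with P(x) = 1, Q(x) = 2x + 2, R(x) = 2x + 3, and match powers of x.
Initial conditions: a_0 = 1, a_1 = 2.
Setting the coefficient of each power of x to zero and solving order by order (substituting the coefficients already found):
  x^0: 2 a_2 + 2 a_1 + 3 a_0 = 0  ->  2 a_2 = -2 a_1 - 3 a_0 = -7  ->  a_2 = -7/2
  x^1: 6 a_3 + 4 a_2 + 5 a_1 + 2 a_0 = 0  ->  6 a_3 = -4 a_2 - 5 a_1 - 2 a_0 = 2  ->  a_3 = 1/3
  x^2: 12 a_4 + 6 a_3 + 7 a_2 + 2 a_1 = 0  ->  12 a_4 = -6 a_3 - 7 a_2 - 2 a_1 = 37/2  ->  a_4 = 37/24
  x^3: 20 a_5 + 8 a_4 + 9 a_3 + 2 a_2 = 0  ->  20 a_5 = -8 a_4 - 9 a_3 - 2 a_2 = -25/3  ->  a_5 = -5/12
Truncated series: y(x) = 1 + 2 x - (7/2) x^2 + (1/3) x^3 + (37/24) x^4 - (5/12) x^5 + O(x^6).

a_0 = 1; a_1 = 2; a_2 = -7/2; a_3 = 1/3; a_4 = 37/24; a_5 = -5/12


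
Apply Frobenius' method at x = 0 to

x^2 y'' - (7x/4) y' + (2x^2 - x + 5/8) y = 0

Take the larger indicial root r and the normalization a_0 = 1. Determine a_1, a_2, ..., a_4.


Write in Frobenius form y'' + (p(x)/x) y' + (q(x)/x^2) y = 0:
  p(x) = -7/4,  q(x) = 2x^2 - x + 5/8.
Indicial equation: r(r-1) + (-7/4) r + (5/8) = 0 -> roots r_1 = 5/2, r_2 = 1/4.
Take r = r_1 = 5/2. Let y(x) = x^r sum_{n>=0} a_n x^n with a_0 = 1.
Substitute y = x^r sum a_n x^n and match x^{r+n}. The recurrence is
  D(n) a_n - 1 a_{n-1} + 2 a_{n-2} = 0,  where D(n) = (r+n)(r+n-1) + (-7/4)(r+n) + (5/8).
  a_n = [1 a_{n-1} - 2 a_{n-2}] / D(n).
Since the indicial polynomial factors as (r - r_1)(r - r_2), D(n) = (r_1 + n - r_1)(r_1 + n - r_2) = n(n + 9/4).
Evaluating step by step (a_0 = 1):
  n = 1: D(1) = 1(1 + 9/4) = 13/4; numerator = 1(1) = 1; a_1 = (1)/(13/4) = 4/13
  n = 2: D(2) = 2(2 + 9/4) = 17/2; numerator = 1(4/13) - 2(1) = -22/13; a_2 = (-22/13)/(17/2) = -44/221
  n = 3: D(3) = 3(3 + 9/4) = 63/4; numerator = 1(-44/221) - 2(4/13) = -180/221; a_3 = (-180/221)/(63/4) = -80/1547
  n = 4: D(4) = 4(4 + 9/4) = 25; numerator = 1(-80/1547) - 2(-44/221) = 536/1547; a_4 = (536/1547)/(25) = 536/38675

r = 5/2; a_0 = 1; a_1 = 4/13; a_2 = -44/221; a_3 = -80/1547; a_4 = 536/38675


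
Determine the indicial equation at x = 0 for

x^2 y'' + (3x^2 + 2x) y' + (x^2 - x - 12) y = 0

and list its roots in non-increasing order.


Divide by x^2 to reach normal form y'' + P_1(x) y' + P_2(x) y = 0 with P_1(x) = 3 + 2/x and P_2(x) = 1 - 1/x - 12/x^2.
x = 0 is a singular point because the y'-coefficient 3 + 2/x has a pole at x = 0 and the y-coefficient 1 - 1/x - 12/x^2 has a pole at x = 0.
It is a regular singular point because x P_1(x) = p(x) = 3x + 2 and x^2 P_2(x) = q(x) = x^2 - x - 12 are polynomials, hence analytic at x = 0.
p(0) = 2,  q(0) = -12.
Indicial equation: r(r-1) + p(0) r + q(0) = 0, i.e. r^2 + (p(0) - 1) r + q(0) = 0, i.e. r^2 + 1 r - 12 = 0.
Discriminant: (1)^2 - 4(-12) = 49, so r = (-1 ± 7)/2.
Solving: r_1 = 3, r_2 = -4.

indicial: r^2 + 1 r - 12 = 0; roots r_1 = 3, r_2 = -4


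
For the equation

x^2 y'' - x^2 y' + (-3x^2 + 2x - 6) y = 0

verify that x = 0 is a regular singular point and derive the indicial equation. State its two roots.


Divide by x^2 to reach normal form y'' + P_1(x) y' + P_2(x) y = 0 with P_1(x) = -1 and P_2(x) = -3 + 2/x - 6/x^2.
x = 0 is a singular point because the y-coefficient -3 + 2/x - 6/x^2 has a pole at x = 0.
It is a regular singular point because x P_1(x) = p(x) = -x and x^2 P_2(x) = q(x) = -3x^2 + 2x - 6 are polynomials, hence analytic at x = 0.
p(0) = 0,  q(0) = -6.
Indicial equation: r(r-1) + p(0) r + q(0) = 0, i.e. r^2 + (p(0) - 1) r + q(0) = 0, i.e. r^2 - 1 r - 6 = 0.
Discriminant: (-1)^2 - 4(-6) = 25, so r = (1 ± 5)/2.
Solving: r_1 = 3, r_2 = -2.

indicial: r^2 - 1 r - 6 = 0; roots r_1 = 3, r_2 = -2


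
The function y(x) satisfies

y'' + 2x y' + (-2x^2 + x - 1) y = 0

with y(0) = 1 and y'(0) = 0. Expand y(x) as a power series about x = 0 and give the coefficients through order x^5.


Ansatz: y(x) = sum_{n>=0} a_n x^n, so y'(x) = sum_{n>=1} n a_n x^(n-1) and y''(x) = sum_{n>=2} n(n-1) a_n x^(n-2).
Substitute into P(x) y'' + Q(x) y' + R(x) y = 0 with P(x) = 1, Q(x) = 2x, R(x) = -2x^2 + x - 1, and match powers of x.
Initial conditions: a_0 = 1, a_1 = 0.
Setting the coefficient of each power of x to zero and solving order by order (substituting the coefficients already found):
  x^0: 2 a_2 - a_0 = 0  ->  2 a_2 = a_0 = 1  ->  a_2 = 1/2
  x^1: 6 a_3 + a_1 + a_0 = 0  ->  6 a_3 = -a_1 - a_0 = -1  ->  a_3 = -1/6
  x^2: 12 a_4 + 3 a_2 + a_1 - 2 a_0 = 0  ->  12 a_4 = -3 a_2 - a_1 + 2 a_0 = 1/2  ->  a_4 = 1/24
  x^3: 20 a_5 + 5 a_3 + a_2 - 2 a_1 = 0  ->  20 a_5 = -5 a_3 - a_2 + 2 a_1 = 1/3  ->  a_5 = 1/60
Truncated series: y(x) = 1 + (1/2) x^2 - (1/6) x^3 + (1/24) x^4 + (1/60) x^5 + O(x^6).

a_0 = 1; a_1 = 0; a_2 = 1/2; a_3 = -1/6; a_4 = 1/24; a_5 = 1/60


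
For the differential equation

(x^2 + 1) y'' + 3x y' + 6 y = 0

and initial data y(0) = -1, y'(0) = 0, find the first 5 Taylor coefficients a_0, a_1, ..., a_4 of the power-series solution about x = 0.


Ansatz: y(x) = sum_{n>=0} a_n x^n, so y'(x) = sum_{n>=1} n a_n x^(n-1) and y''(x) = sum_{n>=2} n(n-1) a_n x^(n-2).
Substitute into P(x) y'' + Q(x) y' + R(x) y = 0 with P(x) = x^2 + 1, Q(x) = 3x, R(x) = 6, and match powers of x.
Initial conditions: a_0 = -1, a_1 = 0.
Setting the coefficient of each power of x to zero and solving order by order (substituting the coefficients already found):
  x^0: 2 a_2 + 6 a_0 = 0  ->  2 a_2 = -6 a_0 = 6  ->  a_2 = 3
  x^1: 6 a_3 + 9 a_1 = 0  ->  6 a_3 = -9 a_1 = 0  ->  a_3 = 0
  x^2: 12 a_4 + 14 a_2 = 0  ->  12 a_4 = -14 a_2 = -42  ->  a_4 = -7/2
Truncated series: y(x) = -1 + 3 x^2 - (7/2) x^4 + O(x^5).

a_0 = -1; a_1 = 0; a_2 = 3; a_3 = 0; a_4 = -7/2


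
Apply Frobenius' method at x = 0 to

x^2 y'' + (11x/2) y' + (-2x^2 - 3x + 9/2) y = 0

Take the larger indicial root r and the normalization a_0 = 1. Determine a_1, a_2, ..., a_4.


Write in Frobenius form y'' + (p(x)/x) y' + (q(x)/x^2) y = 0:
  p(x) = 11/2,  q(x) = -2x^2 - 3x + 9/2.
Indicial equation: r(r-1) + (11/2) r + (9/2) = 0 -> roots r_1 = -3/2, r_2 = -3.
Take r = r_1 = -3/2. Let y(x) = x^r sum_{n>=0} a_n x^n with a_0 = 1.
Substitute y = x^r sum a_n x^n and match x^{r+n}. The recurrence is
  D(n) a_n - 3 a_{n-1} - 2 a_{n-2} = 0,  where D(n) = (r+n)(r+n-1) + (11/2)(r+n) + (9/2).
  a_n = [3 a_{n-1} + 2 a_{n-2}] / D(n).
Since the indicial polynomial factors as (r - r_1)(r - r_2), D(n) = (r_1 + n - r_1)(r_1 + n - r_2) = n(n + 3/2).
Evaluating step by step (a_0 = 1):
  n = 1: D(1) = 1(1 + 3/2) = 5/2; numerator = 3(1) = 3; a_1 = (3)/(5/2) = 6/5
  n = 2: D(2) = 2(2 + 3/2) = 7; numerator = 3(6/5) + 2(1) = 28/5; a_2 = (28/5)/(7) = 4/5
  n = 3: D(3) = 3(3 + 3/2) = 27/2; numerator = 3(4/5) + 2(6/5) = 24/5; a_3 = (24/5)/(27/2) = 16/45
  n = 4: D(4) = 4(4 + 3/2) = 22; numerator = 3(16/45) + 2(4/5) = 8/3; a_4 = (8/3)/(22) = 4/33

r = -3/2; a_0 = 1; a_1 = 6/5; a_2 = 4/5; a_3 = 16/45; a_4 = 4/33


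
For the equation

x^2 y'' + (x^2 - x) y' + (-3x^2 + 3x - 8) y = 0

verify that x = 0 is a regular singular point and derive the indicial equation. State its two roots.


Divide by x^2 to reach normal form y'' + P_1(x) y' + P_2(x) y = 0 with P_1(x) = 1 - 1/x and P_2(x) = -3 + 3/x - 8/x^2.
x = 0 is a singular point because the y'-coefficient 1 - 1/x has a pole at x = 0 and the y-coefficient -3 + 3/x - 8/x^2 has a pole at x = 0.
It is a regular singular point because x P_1(x) = p(x) = x - 1 and x^2 P_2(x) = q(x) = -3x^2 + 3x - 8 are polynomials, hence analytic at x = 0.
p(0) = -1,  q(0) = -8.
Indicial equation: r(r-1) + p(0) r + q(0) = 0, i.e. r^2 + (p(0) - 1) r + q(0) = 0, i.e. r^2 - 2 r - 8 = 0.
Discriminant: (-2)^2 - 4(-8) = 36, so r = (2 ± 6)/2.
Solving: r_1 = 4, r_2 = -2.

indicial: r^2 - 2 r - 8 = 0; roots r_1 = 4, r_2 = -2


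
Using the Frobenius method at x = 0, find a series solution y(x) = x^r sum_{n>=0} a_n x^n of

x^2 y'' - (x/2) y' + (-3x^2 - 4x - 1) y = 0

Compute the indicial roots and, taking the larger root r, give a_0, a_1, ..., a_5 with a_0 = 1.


Write in Frobenius form y'' + (p(x)/x) y' + (q(x)/x^2) y = 0:
  p(x) = -1/2,  q(x) = -3x^2 - 4x - 1.
Indicial equation: r(r-1) + (-1/2) r + (-1) = 0 -> roots r_1 = 2, r_2 = -1/2.
Take r = r_1 = 2. Let y(x) = x^r sum_{n>=0} a_n x^n with a_0 = 1.
Substitute y = x^r sum a_n x^n and match x^{r+n}. The recurrence is
  D(n) a_n - 4 a_{n-1} - 3 a_{n-2} = 0,  where D(n) = (r+n)(r+n-1) + (-1/2)(r+n) + (-1).
  a_n = [4 a_{n-1} + 3 a_{n-2}] / D(n).
Since the indicial polynomial factors as (r - r_1)(r - r_2), D(n) = (r_1 + n - r_1)(r_1 + n - r_2) = n(n + 5/2).
Evaluating step by step (a_0 = 1):
  n = 1: D(1) = 1(1 + 5/2) = 7/2; numerator = 4(1) = 4; a_1 = (4)/(7/2) = 8/7
  n = 2: D(2) = 2(2 + 5/2) = 9; numerator = 4(8/7) + 3(1) = 53/7; a_2 = (53/7)/(9) = 53/63
  n = 3: D(3) = 3(3 + 5/2) = 33/2; numerator = 4(53/63) + 3(8/7) = 428/63; a_3 = (428/63)/(33/2) = 856/2079
  n = 4: D(4) = 4(4 + 5/2) = 26; numerator = 4(856/2079) + 3(53/63) = 8671/2079; a_4 = (8671/2079)/(26) = 667/4158
  n = 5: D(5) = 5(5 + 5/2) = 75/2; numerator = 4(667/4158) + 3(856/2079) = 3902/2079; a_5 = (3902/2079)/(75/2) = 7804/155925

r = 2; a_0 = 1; a_1 = 8/7; a_2 = 53/63; a_3 = 856/2079; a_4 = 667/4158; a_5 = 7804/155925


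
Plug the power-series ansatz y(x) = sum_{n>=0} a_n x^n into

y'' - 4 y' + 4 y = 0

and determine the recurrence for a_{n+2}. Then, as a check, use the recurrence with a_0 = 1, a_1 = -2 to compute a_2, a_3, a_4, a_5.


Substitute y = sum_n a_n x^n.
y''(x) has coefficient (n+2)(n+1) a_{n+2} at x^n;
-4 y'(x) has coefficient -4 (n+1) a_{n+1} at x^n;
4 y(x) has coefficient 4 a_n at x^n.
Matching x^n: (n+2)(n+1) a_{n+2} - 4 (n+1) a_{n+1} + 4 a_n = 0.
Thus a_{n+2} = [4 (n+1) a_{n+1} - 4 a_n] / ((n+1)(n+2)).

Check with a_0 = 1, a_1 = -2 (apply the recurrence for n = 0, 1, 2, 3): a_0 = 1, a_1 = -2, a_2 = -6, a_3 = -20/3, a_4 = -14/3, a_5 = -12/5.

a_(n+2) = [4 (n+1) a_(n+1) - 4 a_n] / ((n+1)(n+2)); check: a_0 = 1, a_1 = -2, a_2 = -6, a_3 = -20/3, a_4 = -14/3, a_5 = -12/5


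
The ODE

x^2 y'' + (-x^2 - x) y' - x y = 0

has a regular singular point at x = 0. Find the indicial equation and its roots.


Divide by x^2 to reach normal form y'' + P_1(x) y' + P_2(x) y = 0 with P_1(x) = -1 - 1/x and P_2(x) = -1/x.
x = 0 is a singular point because the y'-coefficient -1 - 1/x has a pole at x = 0 and the y-coefficient -1/x has a pole at x = 0.
It is a regular singular point because x P_1(x) = p(x) = -x - 1 and x^2 P_2(x) = q(x) = -x are polynomials, hence analytic at x = 0.
p(0) = -1,  q(0) = 0.
Indicial equation: r(r-1) + p(0) r + q(0) = 0, i.e. r^2 + (p(0) - 1) r + q(0) = 0, i.e. r^2 - 2 r = 0.
Discriminant: (-2)^2 - 4(0) = 4, so r = (2 ± 2)/2.
Solving: r_1 = 2, r_2 = 0.

indicial: r^2 - 2 r = 0; roots r_1 = 2, r_2 = 0


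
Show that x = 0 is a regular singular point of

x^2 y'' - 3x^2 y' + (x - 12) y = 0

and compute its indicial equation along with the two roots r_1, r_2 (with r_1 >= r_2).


Divide by x^2 to reach normal form y'' + P_1(x) y' + P_2(x) y = 0 with P_1(x) = -3 and P_2(x) = 1/x - 12/x^2.
x = 0 is a singular point because the y-coefficient 1/x - 12/x^2 has a pole at x = 0.
It is a regular singular point because x P_1(x) = p(x) = -3x and x^2 P_2(x) = q(x) = x - 12 are polynomials, hence analytic at x = 0.
p(0) = 0,  q(0) = -12.
Indicial equation: r(r-1) + p(0) r + q(0) = 0, i.e. r^2 + (p(0) - 1) r + q(0) = 0, i.e. r^2 - 1 r - 12 = 0.
Discriminant: (-1)^2 - 4(-12) = 49, so r = (1 ± 7)/2.
Solving: r_1 = 4, r_2 = -3.

indicial: r^2 - 1 r - 12 = 0; roots r_1 = 4, r_2 = -3


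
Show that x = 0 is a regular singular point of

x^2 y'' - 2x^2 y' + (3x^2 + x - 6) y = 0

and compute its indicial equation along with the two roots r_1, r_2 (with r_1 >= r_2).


Divide by x^2 to reach normal form y'' + P_1(x) y' + P_2(x) y = 0 with P_1(x) = -2 and P_2(x) = 3 + 1/x - 6/x^2.
x = 0 is a singular point because the y-coefficient 3 + 1/x - 6/x^2 has a pole at x = 0.
It is a regular singular point because x P_1(x) = p(x) = -2x and x^2 P_2(x) = q(x) = 3x^2 + x - 6 are polynomials, hence analytic at x = 0.
p(0) = 0,  q(0) = -6.
Indicial equation: r(r-1) + p(0) r + q(0) = 0, i.e. r^2 + (p(0) - 1) r + q(0) = 0, i.e. r^2 - 1 r - 6 = 0.
Discriminant: (-1)^2 - 4(-6) = 25, so r = (1 ± 5)/2.
Solving: r_1 = 3, r_2 = -2.

indicial: r^2 - 1 r - 6 = 0; roots r_1 = 3, r_2 = -2


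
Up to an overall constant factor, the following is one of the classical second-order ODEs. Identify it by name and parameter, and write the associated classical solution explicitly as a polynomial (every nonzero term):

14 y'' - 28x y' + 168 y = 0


All three coefficients share the factor 14; dividing through by 14 gives  y'' - 2x y' + 12 y = 0.
This matches the Hermite equation y'' - 2x y' + 2n y = 0 with 2n = 12, so n = 6; the polynomial solution is H_6(x).
With y = sum_k a_k x^k, matching x^k gives (k+2)(k+1) a_{k+2} = 2(k - n) a_k = 2(k - 6) a_k. The right side vanishes at k = 6, so the series with the parity of 6 terminates at degree 6.
Standard normalization: leading coefficient of H_n is 2^n, so a_6 = 2^6 = 64. Work downward with a_k = (k+1)(k+2) a_{k+2} / (2(k - n)):
  a_4 = (5)(6)(64) / (2(4 - 6)) = 1920/(-4) = -480
  a_2 = (3)(4)(-480) / (2(2 - 6)) = -5760/(-8) = 720
  a_0 = (1)(2)(720) / (2(0 - 6)) = 1440/(-12) = -120
Hence H_6(x) = 64 x^6 - 480 x^4 + 720 x^2 - 120.

H_6(x); series = 64 x^6 - 480 x^4 + 720 x^2 - 120


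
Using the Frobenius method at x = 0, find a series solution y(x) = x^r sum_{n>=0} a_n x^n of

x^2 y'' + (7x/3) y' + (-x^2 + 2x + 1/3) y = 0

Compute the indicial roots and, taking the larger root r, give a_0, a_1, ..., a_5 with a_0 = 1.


Write in Frobenius form y'' + (p(x)/x) y' + (q(x)/x^2) y = 0:
  p(x) = 7/3,  q(x) = -x^2 + 2x + 1/3.
Indicial equation: r(r-1) + (7/3) r + (1/3) = 0 -> roots r_1 = -1/3, r_2 = -1.
Take r = r_1 = -1/3. Let y(x) = x^r sum_{n>=0} a_n x^n with a_0 = 1.
Substitute y = x^r sum a_n x^n and match x^{r+n}. The recurrence is
  D(n) a_n + 2 a_{n-1} - 1 a_{n-2} = 0,  where D(n) = (r+n)(r+n-1) + (7/3)(r+n) + (1/3).
  a_n = [-2 a_{n-1} + 1 a_{n-2}] / D(n).
Since the indicial polynomial factors as (r - r_1)(r - r_2), D(n) = (r_1 + n - r_1)(r_1 + n - r_2) = n(n + 2/3).
Evaluating step by step (a_0 = 1):
  n = 1: D(1) = 1(1 + 2/3) = 5/3; numerator = -2(1) = -2; a_1 = (-2)/(5/3) = -6/5
  n = 2: D(2) = 2(2 + 2/3) = 16/3; numerator = -2(-6/5) + 1(1) = 17/5; a_2 = (17/5)/(16/3) = 51/80
  n = 3: D(3) = 3(3 + 2/3) = 11; numerator = -2(51/80) + 1(-6/5) = -99/40; a_3 = (-99/40)/(11) = -9/40
  n = 4: D(4) = 4(4 + 2/3) = 56/3; numerator = -2(-9/40) + 1(51/80) = 87/80; a_4 = (87/80)/(56/3) = 261/4480
  n = 5: D(5) = 5(5 + 2/3) = 85/3; numerator = -2(261/4480) + 1(-9/40) = -153/448; a_5 = (-153/448)/(85/3) = -27/2240

r = -1/3; a_0 = 1; a_1 = -6/5; a_2 = 51/80; a_3 = -9/40; a_4 = 261/4480; a_5 = -27/2240


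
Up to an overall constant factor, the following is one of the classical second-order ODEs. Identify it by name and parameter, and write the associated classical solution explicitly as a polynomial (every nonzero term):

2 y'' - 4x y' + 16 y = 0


All three coefficients share the factor 2; dividing through by 2 gives  y'' - 2x y' + 8 y = 0.
This matches the Hermite equation y'' - 2x y' + 2n y = 0 with 2n = 8, so n = 4; the polynomial solution is H_4(x).
With y = sum_k a_k x^k, matching x^k gives (k+2)(k+1) a_{k+2} = 2(k - n) a_k = 2(k - 4) a_k. The right side vanishes at k = 4, so the series with the parity of 4 terminates at degree 4.
Standard normalization: leading coefficient of H_n is 2^n, so a_4 = 2^4 = 16. Work downward with a_k = (k+1)(k+2) a_{k+2} / (2(k - n)):
  a_2 = (3)(4)(16) / (2(2 - 4)) = 192/(-4) = -48
  a_0 = (1)(2)(-48) / (2(0 - 4)) = -96/(-8) = 12
Hence H_4(x) = 16 x^4 - 48 x^2 + 12.

H_4(x); series = 16 x^4 - 48 x^2 + 12


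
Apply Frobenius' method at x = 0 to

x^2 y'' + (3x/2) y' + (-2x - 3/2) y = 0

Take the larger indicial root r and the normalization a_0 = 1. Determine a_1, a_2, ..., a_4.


Write in Frobenius form y'' + (p(x)/x) y' + (q(x)/x^2) y = 0:
  p(x) = 3/2,  q(x) = -2x - 3/2.
Indicial equation: r(r-1) + (3/2) r + (-3/2) = 0 -> roots r_1 = 1, r_2 = -3/2.
Take r = r_1 = 1. Let y(x) = x^r sum_{n>=0} a_n x^n with a_0 = 1.
Substitute y = x^r sum a_n x^n and match x^{r+n}. The recurrence is
  D(n) a_n - 2 a_{n-1} = 0,  where D(n) = (r+n)(r+n-1) + (3/2)(r+n) + (-3/2).
  a_n = 2 / D(n) * a_{n-1}.
Since the indicial polynomial factors as (r - r_1)(r - r_2), D(n) = (r_1 + n - r_1)(r_1 + n - r_2) = n(n + 5/2).
Evaluating step by step (a_0 = 1):
  n = 1: D(1) = 1(1 + 5/2) = 7/2; numerator = 2(1) = 2; a_1 = (2)/(7/2) = 4/7
  n = 2: D(2) = 2(2 + 5/2) = 9; numerator = 2(4/7) = 8/7; a_2 = (8/7)/(9) = 8/63
  n = 3: D(3) = 3(3 + 5/2) = 33/2; numerator = 2(8/63) = 16/63; a_3 = (16/63)/(33/2) = 32/2079
  n = 4: D(4) = 4(4 + 5/2) = 26; numerator = 2(32/2079) = 64/2079; a_4 = (64/2079)/(26) = 32/27027

r = 1; a_0 = 1; a_1 = 4/7; a_2 = 8/63; a_3 = 32/2079; a_4 = 32/27027


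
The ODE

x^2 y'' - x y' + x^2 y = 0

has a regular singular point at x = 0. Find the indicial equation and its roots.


Divide by x^2 to reach normal form y'' + P_1(x) y' + P_2(x) y = 0 with P_1(x) = -1/x and P_2(x) = 1.
x = 0 is a singular point because the y'-coefficient -1/x has a pole at x = 0.
It is a regular singular point because x P_1(x) = p(x) = -1 and x^2 P_2(x) = q(x) = x^2 are polynomials, hence analytic at x = 0.
p(0) = -1,  q(0) = 0.
Indicial equation: r(r-1) + p(0) r + q(0) = 0, i.e. r^2 + (p(0) - 1) r + q(0) = 0, i.e. r^2 - 2 r = 0.
Discriminant: (-2)^2 - 4(0) = 4, so r = (2 ± 2)/2.
Solving: r_1 = 2, r_2 = 0.

indicial: r^2 - 2 r = 0; roots r_1 = 2, r_2 = 0
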